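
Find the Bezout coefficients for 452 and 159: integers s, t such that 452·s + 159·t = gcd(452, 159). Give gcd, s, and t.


Euclidean algorithm on (452, 159) — divide until remainder is 0:
  452 = 2 · 159 + 134
  159 = 1 · 134 + 25
  134 = 5 · 25 + 9
  25 = 2 · 9 + 7
  9 = 1 · 7 + 2
  7 = 3 · 2 + 1
  2 = 2 · 1 + 0
gcd(452, 159) = 1.
Track Bezout coefficients alongside the remainders: start with r₀ = 452 = a·1 + b·0 (s = 1, t = 0) and r₁ = 159 = a·0 + b·1 (s = 0, t = 1); each new remainder r_{k+1} = r_{k-1} − q_k·r_k inherits s_{k+1} = s_{k-1} − q_k·s_k, t_{k+1} = t_{k-1} − q_k·t_k, so r_k = a·s_k + b·t_k at every step:
  q = 2: r = 134, s = 1 − 2·0 = 1, t = 0 − 2·1 = -2  (check: 452·1 + 159·(-2) = 134)
  q = 1: r = 25, s = 0 − 1·1 = -1, t = 1 − 1·(-2) = 3  (check: 452·(-1) + 159·3 = 25)
  q = 5: r = 9, s = 1 − 5·(-1) = 6, t = -2 − 5·3 = -17  (check: 452·6 + 159·(-17) = 9)
  q = 2: r = 7, s = -1 − 2·6 = -13, t = 3 − 2·(-17) = 37  (check: 452·(-13) + 159·37 = 7)
  q = 1: r = 2, s = 6 − 1·(-13) = 19, t = -17 − 1·37 = -54  (check: 452·19 + 159·(-54) = 2)
  q = 3: r = 1, s = -13 − 3·19 = -70, t = 37 − 3·(-54) = 199  (check: 452·(-70) + 159·199 = 1)
The row with r = 1 (the gcd) gives the Bezout coefficients s = -70, t = 199.
Result: 452 · (-70) + 159 · (199) = 1.

gcd(452, 159) = 1; s = -70, t = 199 (check: 452·(-70) + 159·199 = 1).


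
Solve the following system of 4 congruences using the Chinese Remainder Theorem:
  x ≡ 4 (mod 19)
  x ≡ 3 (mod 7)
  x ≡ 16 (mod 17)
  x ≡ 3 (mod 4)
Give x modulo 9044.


Product of moduli M = 19 · 7 · 17 · 4 = 9044.
Merge one congruence at a time:
  Start: x ≡ 4 (mod 19).
  Combine with x ≡ 3 (mod 7); new modulus lcm = 133.
    Write x = 4 + 19·t and substitute into x ≡ 3 (mod 7): 19·t ≡ 3 − 4 = -1 (mod 7).
    Reduce coefficients mod 7: 5·t ≡ 6 (mod 7).
    The inverse of 5 mod 7 is 3 (since 5·3 = 15 = 2·7 + 1), so t ≡ 3·6 = 18 ≡ 4 (mod 7).
    Then x = 4 + 19·4 = 80, valid modulo lcm(19, 7) = 133: x ≡ 80 (mod 133).
  Combine with x ≡ 16 (mod 17); new modulus lcm = 2261.
    Write x = 80 + 133·t and substitute into x ≡ 16 (mod 17): 133·t ≡ 16 − 80 = -64 (mod 17).
    Reduce coefficients mod 17: 14·t ≡ 4 (mod 17).
    The inverse of 14 mod 17 is 11 (since 14·11 = 154 = 9·17 + 1), so t ≡ 11·4 = 44 ≡ 10 (mod 17).
    Then x = 80 + 133·10 = 1410, valid modulo lcm(133, 17) = 2261: x ≡ 1410 (mod 2261).
  Combine with x ≡ 3 (mod 4); new modulus lcm = 9044.
    Write x = 1410 + 2261·t and substitute into x ≡ 3 (mod 4): 2261·t ≡ 3 − 1410 = -1407 (mod 4).
    Reduce coefficients mod 4: 1·t ≡ 1 (mod 4).
    So t ≡ 1 (mod 4).
    Then x = 1410 + 2261·1 = 3671, valid modulo lcm(2261, 4) = 9044: x ≡ 3671 (mod 9044).
Verify against each original: 3671 mod 19 = 4, 3671 mod 7 = 3, 3671 mod 17 = 16, 3671 mod 4 = 3.

x ≡ 3671 (mod 9044).


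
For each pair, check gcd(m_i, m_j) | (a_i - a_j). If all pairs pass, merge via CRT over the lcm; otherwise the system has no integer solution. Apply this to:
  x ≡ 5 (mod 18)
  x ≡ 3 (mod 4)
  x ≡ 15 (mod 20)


Moduli 18, 4, 20 are not pairwise coprime, so CRT works modulo lcm(m_i) when all pairwise compatibility conditions hold.
Pairwise compatibility: gcd(m_i, m_j) must divide a_i - a_j for every pair.
Merge one congruence at a time:
  Start: x ≡ 5 (mod 18).
  Combine with x ≡ 3 (mod 4): gcd(18, 4) = 2; 3 - 5 = -2, which IS divisible by 2, so compatible.
    Write x = 5 + 18·t and substitute into x ≡ 3 (mod 4): 18·t ≡ 3 − 5 = -2 (mod 4).
    Divide the congruence (and modulus) by g = 2: 9·t ≡ -1 (mod 2).
    Reduce coefficients mod 2: 1·t ≡ 1 (mod 2).
    So t ≡ 1 (mod 2).
    Then x = 5 + 18·1 = 23, valid modulo lcm(18, 4) = 36: x ≡ 23 (mod 36).
  Combine with x ≡ 15 (mod 20): gcd(36, 20) = 4; 15 - 23 = -8, which IS divisible by 4, so compatible.
    Write x = 23 + 36·t and substitute into x ≡ 15 (mod 20): 36·t ≡ 15 − 23 = -8 (mod 20).
    Divide the congruence (and modulus) by g = 4: 9·t ≡ -2 (mod 5).
    Reduce coefficients mod 5: 4·t ≡ 3 (mod 5).
    The inverse of 4 mod 5 is 4 (since 4·4 = 16 = 3·5 + 1), so t ≡ 4·3 = 12 ≡ 2 (mod 5).
    Then x = 23 + 36·2 = 95, valid modulo lcm(36, 20) = 180: x ≡ 95 (mod 180).
Verify: 95 mod 18 = 5, 95 mod 4 = 3, 95 mod 20 = 15.

x ≡ 95 (mod 180).


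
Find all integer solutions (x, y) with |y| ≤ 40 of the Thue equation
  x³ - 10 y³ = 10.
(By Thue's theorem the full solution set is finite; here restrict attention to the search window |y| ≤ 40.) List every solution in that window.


The equation is x³ - 10y³ = 10. For fixed y, x³ = 10·y³ + 10, so a solution requires the RHS to be a perfect cube.
Strategy: iterate y from -40 to 40, compute RHS = 10·y³ + 10, and check whether it is a (positive or negative) perfect cube.
Check small values of y:
  y = 0: RHS = 10 is not a perfect cube.
  y = 1: RHS = 20 is not a perfect cube.
  y = -1: RHS = 0 = (0)³ ⇒ x = 0 works.
  y = 2: RHS = 90 is not a perfect cube.
  y = -2: RHS = -70 is not a perfect cube.
  y = 3: RHS = 280 is not a perfect cube.
  y = -3: RHS = -260 is not a perfect cube.
Continuing the search up to |y| = 40 finds no further solutions beyond those listed.
Collected solutions: (0, -1).

Solutions (with |y| ≤ 40): (0, -1).


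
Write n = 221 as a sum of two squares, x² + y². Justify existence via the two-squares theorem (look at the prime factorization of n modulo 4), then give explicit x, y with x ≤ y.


Step 1: Factor n = 221 = 13 · 17.
Step 2: Check the mod-4 condition on each prime factor: 13 ≡ 1 (mod 4), exponent 1; 17 ≡ 1 (mod 4), exponent 1.
All primes ≡ 3 (mod 4) appear to even exponent (or don't appear), so by the two-squares theorem n IS expressible as a sum of two squares.
Step 3: Build a representation. Here n = 13 · 17 is a product of primes ≡ 1 (mod 4). Each prime p ≡ 1 (mod 4) is itself a sum of two squares; find a² by testing p − a² for a perfect square:
  13: 13 − 1² = 12, 13 − 2² = 9 = 3² ⇒ 13 = 2² + 3².
  17: 17 − 1² = 16 = 4² ⇒ 17 = 1² + 4².
  Combine using the Brahmagupta–Fibonacci identity (a² + b²)(c² + d²) = (ac − bd)² + (ad + bc)² = (ac + bd)² + (ad − bc)²:
  13 · 17 = 221: from (2² + 3²)(1² + 4²), take (2·1 − 3·4, 2·4 + 3·1) = (2 − 12, 8 + 3) = (-10, 11); dropping signs (only squares matter) gives (10, 11); check 10² + 11² = 100 + 121 = 221 ✓.
Step 4: Order so x ≤ y and verify: 10² + 11² = 100 + 121 = 221 = n. ✓

n = 221 = 10² + 11² (one valid representation with x ≤ y).


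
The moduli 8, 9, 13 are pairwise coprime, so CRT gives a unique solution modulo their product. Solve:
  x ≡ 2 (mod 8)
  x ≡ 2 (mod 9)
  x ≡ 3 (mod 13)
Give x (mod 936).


Moduli 8, 9, 13 are pairwise coprime; by CRT there is a unique solution modulo M = 8 · 9 · 13 = 936.
Solve pairwise, accumulating the modulus:
  Start with x ≡ 2 (mod 8).
  Combine with x ≡ 2 (mod 9): since gcd(8, 9) = 1, we get a unique residue mod 72.
    Write x = 2 + 8·t and substitute into x ≡ 2 (mod 9): 8·t ≡ 2 − 2 = 0 (mod 9).
    The inverse of 8 mod 9 is 8 (since 8·8 = 64 = 7·9 + 1), so t ≡ 8·0 = 0 ≡ 0 (mod 9).
    Then x = 2 + 8·0 = 2, valid modulo lcm(8, 9) = 72: x ≡ 2 (mod 72).
  Combine with x ≡ 3 (mod 13): since gcd(72, 13) = 1, we get a unique residue mod 936.
    Write x = 2 + 72·t and substitute into x ≡ 3 (mod 13): 72·t ≡ 3 − 2 = 1 (mod 13).
    Reduce coefficients mod 13: 7·t ≡ 1 (mod 13).
    The inverse of 7 mod 13 is 2 (since 7·2 = 14 = 1·13 + 1), so t ≡ 2·1 = 2 ≡ 2 (mod 13).
    Then x = 2 + 72·2 = 146, valid modulo lcm(72, 13) = 936: x ≡ 146 (mod 936).
Verify: 146 mod 8 = 2 ✓, 146 mod 9 = 2 ✓, 146 mod 13 = 3 ✓.

x ≡ 146 (mod 936).


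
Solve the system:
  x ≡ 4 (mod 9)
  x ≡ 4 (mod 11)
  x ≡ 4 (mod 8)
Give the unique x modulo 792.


Moduli 9, 11, 8 are pairwise coprime; by CRT there is a unique solution modulo M = 9 · 11 · 8 = 792.
Solve pairwise, accumulating the modulus:
  Start with x ≡ 4 (mod 9).
  Combine with x ≡ 4 (mod 11): since gcd(9, 11) = 1, we get a unique residue mod 99.
    Write x = 4 + 9·t and substitute into x ≡ 4 (mod 11): 9·t ≡ 4 − 4 = 0 (mod 11).
    The inverse of 9 mod 11 is 5 (since 9·5 = 45 = 4·11 + 1), so t ≡ 5·0 = 0 ≡ 0 (mod 11).
    Then x = 4 + 9·0 = 4, valid modulo lcm(9, 11) = 99: x ≡ 4 (mod 99).
  Combine with x ≡ 4 (mod 8): since gcd(99, 8) = 1, we get a unique residue mod 792.
    Write x = 4 + 99·t and substitute into x ≡ 4 (mod 8): 99·t ≡ 4 − 4 = 0 (mod 8).
    Reduce coefficients mod 8: 3·t ≡ 0 (mod 8).
    The inverse of 3 mod 8 is 3 (since 3·3 = 9 = 1·8 + 1), so t ≡ 3·0 = 0 ≡ 0 (mod 8).
    Then x = 4 + 99·0 = 4, valid modulo lcm(99, 8) = 792: x ≡ 4 (mod 792).
Verify: 4 mod 9 = 4 ✓, 4 mod 11 = 4 ✓, 4 mod 8 = 4 ✓.

x ≡ 4 (mod 792).


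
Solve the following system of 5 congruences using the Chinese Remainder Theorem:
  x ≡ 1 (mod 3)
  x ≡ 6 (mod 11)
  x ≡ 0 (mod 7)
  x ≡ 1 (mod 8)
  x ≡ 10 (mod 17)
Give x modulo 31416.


Product of moduli M = 3 · 11 · 7 · 8 · 17 = 31416.
Merge one congruence at a time:
  Start: x ≡ 1 (mod 3).
  Combine with x ≡ 6 (mod 11); new modulus lcm = 33.
    Write x = 1 + 3·t and substitute into x ≡ 6 (mod 11): 3·t ≡ 6 − 1 = 5 (mod 11).
    The inverse of 3 mod 11 is 4 (since 3·4 = 12 = 1·11 + 1), so t ≡ 4·5 = 20 ≡ 9 (mod 11).
    Then x = 1 + 3·9 = 28, valid modulo lcm(3, 11) = 33: x ≡ 28 (mod 33).
  Combine with x ≡ 0 (mod 7); new modulus lcm = 231.
    Write x = 28 + 33·t and substitute into x ≡ 0 (mod 7): 33·t ≡ 0 − 28 = -28 (mod 7).
    Reduce coefficients mod 7: 5·t ≡ 0 (mod 7).
    The inverse of 5 mod 7 is 3 (since 5·3 = 15 = 2·7 + 1), so t ≡ 3·0 = 0 ≡ 0 (mod 7).
    Then x = 28 + 33·0 = 28, valid modulo lcm(33, 7) = 231: x ≡ 28 (mod 231).
  Combine with x ≡ 1 (mod 8); new modulus lcm = 1848.
    Write x = 28 + 231·t and substitute into x ≡ 1 (mod 8): 231·t ≡ 1 − 28 = -27 (mod 8).
    Reduce coefficients mod 8: 7·t ≡ 5 (mod 8).
    The inverse of 7 mod 8 is 7 (since 7·7 = 49 = 6·8 + 1), so t ≡ 7·5 = 35 ≡ 3 (mod 8).
    Then x = 28 + 231·3 = 721, valid modulo lcm(231, 8) = 1848: x ≡ 721 (mod 1848).
  Combine with x ≡ 10 (mod 17); new modulus lcm = 31416.
    Write x = 721 + 1848·t and substitute into x ≡ 10 (mod 17): 1848·t ≡ 10 − 721 = -711 (mod 17).
    Reduce coefficients mod 17: 12·t ≡ 3 (mod 17).
    The inverse of 12 mod 17 is 10 (since 12·10 = 120 = 7·17 + 1), so t ≡ 10·3 = 30 ≡ 13 (mod 17).
    Then x = 721 + 1848·13 = 24745, valid modulo lcm(1848, 17) = 31416: x ≡ 24745 (mod 31416).
Verify against each original: 24745 mod 3 = 1, 24745 mod 11 = 6, 24745 mod 7 = 0, 24745 mod 8 = 1, 24745 mod 17 = 10.

x ≡ 24745 (mod 31416).


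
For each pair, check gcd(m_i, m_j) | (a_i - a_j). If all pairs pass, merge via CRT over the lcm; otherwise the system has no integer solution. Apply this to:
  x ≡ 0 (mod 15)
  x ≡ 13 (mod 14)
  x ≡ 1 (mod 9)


Moduli 15, 14, 9 are not pairwise coprime, so CRT works modulo lcm(m_i) when all pairwise compatibility conditions hold.
Pairwise compatibility: gcd(m_i, m_j) must divide a_i - a_j for every pair.
Merge one congruence at a time:
  Start: x ≡ 0 (mod 15).
  Combine with x ≡ 13 (mod 14): gcd(15, 14) = 1; 13 - 0 = 13, which IS divisible by 1, so compatible.
    Write x = 0 + 15·t and substitute into x ≡ 13 (mod 14): 15·t ≡ 13 − 0 = 13 (mod 14).
    Reduce coefficients mod 14: 1·t ≡ 13 (mod 14).
    So t ≡ 13 (mod 14).
    Then x = 0 + 15·13 = 195, valid modulo lcm(15, 14) = 210: x ≡ 195 (mod 210).
  Combine with x ≡ 1 (mod 9): gcd(210, 9) = 3, and 1 - 195 = -194 is NOT divisible by 3.
    ⇒ system is inconsistent (no integer solution).

No solution (the system is inconsistent).


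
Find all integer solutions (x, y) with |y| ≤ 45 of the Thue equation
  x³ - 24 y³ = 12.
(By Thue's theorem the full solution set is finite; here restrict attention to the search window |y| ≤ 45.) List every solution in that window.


The equation is x³ - 24y³ = 12. For fixed y, x³ = 24·y³ + 12, so a solution requires the RHS to be a perfect cube.
Strategy: iterate y from -45 to 45, compute RHS = 24·y³ + 12, and check whether it is a (positive or negative) perfect cube.
Check small values of y:
  y = 0: RHS = 12 is not a perfect cube.
  y = 1: RHS = 36 is not a perfect cube.
  y = -1: RHS = -12 is not a perfect cube.
  y = 2: RHS = 204 is not a perfect cube.
  y = -2: RHS = -180 is not a perfect cube.
  y = 3: RHS = 660 is not a perfect cube.
  y = -3: RHS = -636 is not a perfect cube.
Continuing the search up to |y| = 45 finds no solutions either.
No (x, y) in the scanned range satisfies the equation.

No integer solutions with |y| ≤ 45.


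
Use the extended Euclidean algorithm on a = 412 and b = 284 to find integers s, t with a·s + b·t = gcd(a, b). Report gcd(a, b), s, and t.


Euclidean algorithm on (412, 284) — divide until remainder is 0:
  412 = 1 · 284 + 128
  284 = 2 · 128 + 28
  128 = 4 · 28 + 16
  28 = 1 · 16 + 12
  16 = 1 · 12 + 4
  12 = 3 · 4 + 0
gcd(412, 284) = 4.
Track Bezout coefficients alongside the remainders: start with r₀ = 412 = a·1 + b·0 (s = 1, t = 0) and r₁ = 284 = a·0 + b·1 (s = 0, t = 1); each new remainder r_{k+1} = r_{k-1} − q_k·r_k inherits s_{k+1} = s_{k-1} − q_k·s_k, t_{k+1} = t_{k-1} − q_k·t_k, so r_k = a·s_k + b·t_k at every step:
  q = 1: r = 128, s = 1 − 1·0 = 1, t = 0 − 1·1 = -1  (check: 412·1 + 284·(-1) = 128)
  q = 2: r = 28, s = 0 − 2·1 = -2, t = 1 − 2·(-1) = 3  (check: 412·(-2) + 284·3 = 28)
  q = 4: r = 16, s = 1 − 4·(-2) = 9, t = -1 − 4·3 = -13  (check: 412·9 + 284·(-13) = 16)
  q = 1: r = 12, s = -2 − 1·9 = -11, t = 3 − 1·(-13) = 16  (check: 412·(-11) + 284·16 = 12)
  q = 1: r = 4, s = 9 − 1·(-11) = 20, t = -13 − 1·16 = -29  (check: 412·20 + 284·(-29) = 4)
The row with r = 4 (the gcd) gives the Bezout coefficients s = 20, t = -29.
Result: 412 · (20) + 284 · (-29) = 4.

gcd(412, 284) = 4; s = 20, t = -29 (check: 412·20 + 284·(-29) = 4).


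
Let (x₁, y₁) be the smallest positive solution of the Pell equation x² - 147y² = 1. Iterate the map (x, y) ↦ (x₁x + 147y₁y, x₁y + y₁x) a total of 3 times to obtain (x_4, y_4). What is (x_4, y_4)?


Step 1: Find the fundamental solution (x₁, y₁) of x² - 147y² = 1.
  Expand √147 as a continued fraction. a₀ = ⌊√147⌋ = 12; iterate m_{k+1} = d_k·a_k − m_k, d_{k+1} = (147 − m_{k+1}²)/d_k, a_{k+1} = ⌊(a₀ + m_{k+1})/d_{k+1}⌋ (starting m₀ = 0, d₀ = 1), with convergents p_k = a_k·p_{k-1} + p_{k-2}, q_k = a_k·q_{k-1} + q_{k-2} (p₋₁ = 1, q₋₁ = 0):
  k = 0: a₀ = 12; p₀/q₀ = 12/1; p₀² − 147·q₀² = 144 − 147 = -3.
  k = 1: m = 12, d = 3, a = ⌊(12 + 12)/3⌋ = 8; p/q = (8·12 + 1)/(8·1 + 0) = 97/8; p² − 147·q² = 9409 − 9408 = 1.
  The first convergent with p² − 147·q² = 1 gives the fundamental solution (x₁, y₁) = (97, 8).
Step 2: Apply the recurrence (x_{n+1}, y_{n+1}) = (x₁x_n + 147y₁y_n, x₁y_n + y₁x_n) repeatedly.
  From (x_1, y_1) = (97, 8): x_2 = 97·97 + 147·8·8 = 18817; y_2 = 97·8 + 8·97 = 1552.
  From (x_2, y_2) = (18817, 1552): x_3 = 97·18817 + 147·8·1552 = 3650401; y_3 = 97·1552 + 8·18817 = 301080.
  From (x_3, y_3) = (3650401, 301080): x_4 = 97·3650401 + 147·8·301080 = 708158977; y_4 = 97·301080 + 8·3650401 = 58407968.
Step 3: Verify x_4² - 147·y_4² = 501489136705686529 - 501489136705686528 = 1 (should be 1). ✓

(x_1, y_1) = (97, 8); (x_4, y_4) = (708158977, 58407968).


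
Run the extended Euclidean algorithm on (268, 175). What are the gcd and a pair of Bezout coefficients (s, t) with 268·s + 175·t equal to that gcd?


Euclidean algorithm on (268, 175) — divide until remainder is 0:
  268 = 1 · 175 + 93
  175 = 1 · 93 + 82
  93 = 1 · 82 + 11
  82 = 7 · 11 + 5
  11 = 2 · 5 + 1
  5 = 5 · 1 + 0
gcd(268, 175) = 1.
Track Bezout coefficients alongside the remainders: start with r₀ = 268 = a·1 + b·0 (s = 1, t = 0) and r₁ = 175 = a·0 + b·1 (s = 0, t = 1); each new remainder r_{k+1} = r_{k-1} − q_k·r_k inherits s_{k+1} = s_{k-1} − q_k·s_k, t_{k+1} = t_{k-1} − q_k·t_k, so r_k = a·s_k + b·t_k at every step:
  q = 1: r = 93, s = 1 − 1·0 = 1, t = 0 − 1·1 = -1  (check: 268·1 + 175·(-1) = 93)
  q = 1: r = 82, s = 0 − 1·1 = -1, t = 1 − 1·(-1) = 2  (check: 268·(-1) + 175·2 = 82)
  q = 1: r = 11, s = 1 − 1·(-1) = 2, t = -1 − 1·2 = -3  (check: 268·2 + 175·(-3) = 11)
  q = 7: r = 5, s = -1 − 7·2 = -15, t = 2 − 7·(-3) = 23  (check: 268·(-15) + 175·23 = 5)
  q = 2: r = 1, s = 2 − 2·(-15) = 32, t = -3 − 2·23 = -49  (check: 268·32 + 175·(-49) = 1)
The row with r = 1 (the gcd) gives the Bezout coefficients s = 32, t = -49.
Result: 268 · (32) + 175 · (-49) = 1.

gcd(268, 175) = 1; s = 32, t = -49 (check: 268·32 + 175·(-49) = 1).


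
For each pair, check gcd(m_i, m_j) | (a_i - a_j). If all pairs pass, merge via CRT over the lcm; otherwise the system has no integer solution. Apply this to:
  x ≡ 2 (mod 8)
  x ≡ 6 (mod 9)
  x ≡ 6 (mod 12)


Moduli 8, 9, 12 are not pairwise coprime, so CRT works modulo lcm(m_i) when all pairwise compatibility conditions hold.
Pairwise compatibility: gcd(m_i, m_j) must divide a_i - a_j for every pair.
Merge one congruence at a time:
  Start: x ≡ 2 (mod 8).
  Combine with x ≡ 6 (mod 9): gcd(8, 9) = 1; 6 - 2 = 4, which IS divisible by 1, so compatible.
    Write x = 2 + 8·t and substitute into x ≡ 6 (mod 9): 8·t ≡ 6 − 2 = 4 (mod 9).
    The inverse of 8 mod 9 is 8 (since 8·8 = 64 = 7·9 + 1), so t ≡ 8·4 = 32 ≡ 5 (mod 9).
    Then x = 2 + 8·5 = 42, valid modulo lcm(8, 9) = 72: x ≡ 42 (mod 72).
  Combine with x ≡ 6 (mod 12): gcd(72, 12) = 12; 6 - 42 = -36, which IS divisible by 12, so compatible.
    Write x = 42 + 72·t and substitute into x ≡ 6 (mod 12): 72·t ≡ 6 − 42 = -36 (mod 12).
    Divide the congruence (and modulus) by g = 12: 6·t ≡ -3 (mod 1).
    Modulo 1 every t works; take t = 0.
    Then x = 42 + 72·0 = 42, valid modulo lcm(72, 12) = 72: x ≡ 42 (mod 72).
Verify: 42 mod 8 = 2, 42 mod 9 = 6, 42 mod 12 = 6.

x ≡ 42 (mod 72).


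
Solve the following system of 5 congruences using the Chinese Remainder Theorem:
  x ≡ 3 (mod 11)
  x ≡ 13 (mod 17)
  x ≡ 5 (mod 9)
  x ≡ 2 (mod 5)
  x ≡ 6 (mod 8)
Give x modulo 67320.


Product of moduli M = 11 · 17 · 9 · 5 · 8 = 67320.
Merge one congruence at a time:
  Start: x ≡ 3 (mod 11).
  Combine with x ≡ 13 (mod 17); new modulus lcm = 187.
    Write x = 3 + 11·t and substitute into x ≡ 13 (mod 17): 11·t ≡ 13 − 3 = 10 (mod 17).
    The inverse of 11 mod 17 is 14 (since 11·14 = 154 = 9·17 + 1), so t ≡ 14·10 = 140 ≡ 4 (mod 17).
    Then x = 3 + 11·4 = 47, valid modulo lcm(11, 17) = 187: x ≡ 47 (mod 187).
  Combine with x ≡ 5 (mod 9); new modulus lcm = 1683.
    Write x = 47 + 187·t and substitute into x ≡ 5 (mod 9): 187·t ≡ 5 − 47 = -42 (mod 9).
    Reduce coefficients mod 9: 7·t ≡ 3 (mod 9).
    The inverse of 7 mod 9 is 4 (since 7·4 = 28 = 3·9 + 1), so t ≡ 4·3 = 12 ≡ 3 (mod 9).
    Then x = 47 + 187·3 = 608, valid modulo lcm(187, 9) = 1683: x ≡ 608 (mod 1683).
  Combine with x ≡ 2 (mod 5); new modulus lcm = 8415.
    Write x = 608 + 1683·t and substitute into x ≡ 2 (mod 5): 1683·t ≡ 2 − 608 = -606 (mod 5).
    Reduce coefficients mod 5: 3·t ≡ 4 (mod 5).
    The inverse of 3 mod 5 is 2 (since 3·2 = 6 = 1·5 + 1), so t ≡ 2·4 = 8 ≡ 3 (mod 5).
    Then x = 608 + 1683·3 = 5657, valid modulo lcm(1683, 5) = 8415: x ≡ 5657 (mod 8415).
  Combine with x ≡ 6 (mod 8); new modulus lcm = 67320.
    Write x = 5657 + 8415·t and substitute into x ≡ 6 (mod 8): 8415·t ≡ 6 − 5657 = -5651 (mod 8).
    Reduce coefficients mod 8: 7·t ≡ 5 (mod 8).
    The inverse of 7 mod 8 is 7 (since 7·7 = 49 = 6·8 + 1), so t ≡ 7·5 = 35 ≡ 3 (mod 8).
    Then x = 5657 + 8415·3 = 30902, valid modulo lcm(8415, 8) = 67320: x ≡ 30902 (mod 67320).
Verify against each original: 30902 mod 11 = 3, 30902 mod 17 = 13, 30902 mod 9 = 5, 30902 mod 5 = 2, 30902 mod 8 = 6.

x ≡ 30902 (mod 67320).


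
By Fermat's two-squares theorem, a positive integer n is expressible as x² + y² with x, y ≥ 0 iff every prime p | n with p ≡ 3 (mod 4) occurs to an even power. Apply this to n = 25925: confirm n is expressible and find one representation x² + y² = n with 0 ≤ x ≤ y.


Step 1: Factor n = 25925 = 5^2 · 17 · 61.
Step 2: Check the mod-4 condition on each prime factor: 5 ≡ 1 (mod 4), exponent 2; 17 ≡ 1 (mod 4), exponent 1; 61 ≡ 1 (mod 4), exponent 1.
All primes ≡ 3 (mod 4) appear to even exponent (or don't appear), so by the two-squares theorem n IS expressible as a sum of two squares.
Step 3: Build a representation. Group n = k² · m with k = 5 and m = 17 · 61 = 1037 (a product of primes ≡ 1 (mod 4)); a representation of m scales to one of n via (k·x)² + (k·y)² = k²(x² + y²). Each prime p ≡ 1 (mod 4) is itself a sum of two squares; find a² by testing p − a² for a perfect square:
  17: 17 − 1² = 16 = 4² ⇒ 17 = 1² + 4².
  61: 61 − 1² = 60, 61 − 2² = 57, 61 − 3² = 52, 61 − 4² = 45, 61 − 5² = 36 = 6² ⇒ 61 = 5² + 6².
  Combine using the Brahmagupta–Fibonacci identity (a² + b²)(c² + d²) = (ac − bd)² + (ad + bc)² = (ac + bd)² + (ad − bc)²:
  17 · 61 = 1037: from (1² + 4²)(5² + 6²), take (1·5 − 4·6, 1·6 + 4·5) = (5 − 24, 6 + 20) = (-19, 26); dropping signs (only squares matter) gives (19, 26); check 19² + 26² = 361 + 676 = 1037 ✓.
  Scale by k = 5: (5·19, 5·26) = (95, 130).
Step 4: Order so x ≤ y and verify: 95² + 130² = 9025 + 16900 = 25925 = n. ✓

n = 25925 = 95² + 130² (one valid representation with x ≤ y).


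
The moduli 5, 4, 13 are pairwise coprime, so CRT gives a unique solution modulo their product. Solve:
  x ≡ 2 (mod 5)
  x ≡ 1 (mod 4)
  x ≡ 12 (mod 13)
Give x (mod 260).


Moduli 5, 4, 13 are pairwise coprime; by CRT there is a unique solution modulo M = 5 · 4 · 13 = 260.
Solve pairwise, accumulating the modulus:
  Start with x ≡ 2 (mod 5).
  Combine with x ≡ 1 (mod 4): since gcd(5, 4) = 1, we get a unique residue mod 20.
    Write x = 2 + 5·t and substitute into x ≡ 1 (mod 4): 5·t ≡ 1 − 2 = -1 (mod 4).
    Reduce coefficients mod 4: 1·t ≡ 3 (mod 4).
    So t ≡ 3 (mod 4).
    Then x = 2 + 5·3 = 17, valid modulo lcm(5, 4) = 20: x ≡ 17 (mod 20).
  Combine with x ≡ 12 (mod 13): since gcd(20, 13) = 1, we get a unique residue mod 260.
    Write x = 17 + 20·t and substitute into x ≡ 12 (mod 13): 20·t ≡ 12 − 17 = -5 (mod 13).
    Reduce coefficients mod 13: 7·t ≡ 8 (mod 13).
    The inverse of 7 mod 13 is 2 (since 7·2 = 14 = 1·13 + 1), so t ≡ 2·8 = 16 ≡ 3 (mod 13).
    Then x = 17 + 20·3 = 77, valid modulo lcm(20, 13) = 260: x ≡ 77 (mod 260).
Verify: 77 mod 5 = 2 ✓, 77 mod 4 = 1 ✓, 77 mod 13 = 12 ✓.

x ≡ 77 (mod 260).


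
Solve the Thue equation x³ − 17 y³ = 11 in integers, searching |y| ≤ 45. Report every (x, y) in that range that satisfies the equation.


The equation is x³ - 17y³ = 11. For fixed y, x³ = 17·y³ + 11, so a solution requires the RHS to be a perfect cube.
Strategy: iterate y from -45 to 45, compute RHS = 17·y³ + 11, and check whether it is a (positive or negative) perfect cube.
Check small values of y:
  y = 0: RHS = 11 is not a perfect cube.
  y = 1: RHS = 28 is not a perfect cube.
  y = -1: RHS = -6 is not a perfect cube.
  y = 2: RHS = 147 is not a perfect cube.
  y = -2: RHS = -125 = (-5)³ ⇒ x = -5 works.
  y = 3: RHS = 470 is not a perfect cube.
  y = -3: RHS = -448 is not a perfect cube.
Continuing the search up to |y| = 45 finds no further solutions beyond those listed.
Collected solutions: (-5, -2).

Solutions (with |y| ≤ 45): (-5, -2).


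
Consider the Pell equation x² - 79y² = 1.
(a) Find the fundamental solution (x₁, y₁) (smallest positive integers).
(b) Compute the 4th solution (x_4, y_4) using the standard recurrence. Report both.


Step 1: Find the fundamental solution (x₁, y₁) of x² - 79y² = 1.
  Expand √79 as a continued fraction. a₀ = ⌊√79⌋ = 8; iterate m_{k+1} = d_k·a_k − m_k, d_{k+1} = (79 − m_{k+1}²)/d_k, a_{k+1} = ⌊(a₀ + m_{k+1})/d_{k+1}⌋ (starting m₀ = 0, d₀ = 1), with convergents p_k = a_k·p_{k-1} + p_{k-2}, q_k = a_k·q_{k-1} + q_{k-2} (p₋₁ = 1, q₋₁ = 0):
  k = 0: a₀ = 8; p₀/q₀ = 8/1; p₀² − 79·q₀² = 64 − 79 = -15.
  k = 1: m = 8, d = 15, a = ⌊(8 + 8)/15⌋ = 1; p/q = (1·8 + 1)/(1·1 + 0) = 9/1; p² − 79·q² = 81 − 79 = 2.
  k = 2: m = 7, d = 2, a = ⌊(8 + 7)/2⌋ = 7; p/q = (7·9 + 8)/(7·1 + 1) = 71/8; p² − 79·q² = 5041 − 5056 = -15.
  k = 3: m = 7, d = 15, a = ⌊(8 + 7)/15⌋ = 1; p/q = (1·71 + 9)/(1·8 + 1) = 80/9; p² − 79·q² = 6400 − 6399 = 1.
  The first convergent with p² − 79·q² = 1 gives the fundamental solution (x₁, y₁) = (80, 9).
Step 2: Apply the recurrence (x_{n+1}, y_{n+1}) = (x₁x_n + 79y₁y_n, x₁y_n + y₁x_n) repeatedly.
  From (x_1, y_1) = (80, 9): x_2 = 80·80 + 79·9·9 = 12799; y_2 = 80·9 + 9·80 = 1440.
  From (x_2, y_2) = (12799, 1440): x_3 = 80·12799 + 79·9·1440 = 2047760; y_3 = 80·1440 + 9·12799 = 230391.
  From (x_3, y_3) = (2047760, 230391): x_4 = 80·2047760 + 79·9·230391 = 327628801; y_4 = 80·230391 + 9·2047760 = 36861120.
Step 3: Verify x_4² - 79·y_4² = 107340631244697601 - 107340631244697600 = 1 (should be 1). ✓

(x_1, y_1) = (80, 9); (x_4, y_4) = (327628801, 36861120).


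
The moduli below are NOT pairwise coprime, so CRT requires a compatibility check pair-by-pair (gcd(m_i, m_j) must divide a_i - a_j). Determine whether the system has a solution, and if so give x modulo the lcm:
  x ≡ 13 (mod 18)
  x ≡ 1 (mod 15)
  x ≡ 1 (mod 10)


Moduli 18, 15, 10 are not pairwise coprime, so CRT works modulo lcm(m_i) when all pairwise compatibility conditions hold.
Pairwise compatibility: gcd(m_i, m_j) must divide a_i - a_j for every pair.
Merge one congruence at a time:
  Start: x ≡ 13 (mod 18).
  Combine with x ≡ 1 (mod 15): gcd(18, 15) = 3; 1 - 13 = -12, which IS divisible by 3, so compatible.
    Write x = 13 + 18·t and substitute into x ≡ 1 (mod 15): 18·t ≡ 1 − 13 = -12 (mod 15).
    Divide the congruence (and modulus) by g = 3: 6·t ≡ -4 (mod 5).
    Reduce coefficients mod 5: 1·t ≡ 1 (mod 5).
    So t ≡ 1 (mod 5).
    Then x = 13 + 18·1 = 31, valid modulo lcm(18, 15) = 90: x ≡ 31 (mod 90).
  Combine with x ≡ 1 (mod 10): gcd(90, 10) = 10; 1 - 31 = -30, which IS divisible by 10, so compatible.
    Write x = 31 + 90·t and substitute into x ≡ 1 (mod 10): 90·t ≡ 1 − 31 = -30 (mod 10).
    Divide the congruence (and modulus) by g = 10: 9·t ≡ -3 (mod 1).
    Modulo 1 every t works; take t = 0.
    Then x = 31 + 90·0 = 31, valid modulo lcm(90, 10) = 90: x ≡ 31 (mod 90).
Verify: 31 mod 18 = 13, 31 mod 15 = 1, 31 mod 10 = 1.

x ≡ 31 (mod 90).


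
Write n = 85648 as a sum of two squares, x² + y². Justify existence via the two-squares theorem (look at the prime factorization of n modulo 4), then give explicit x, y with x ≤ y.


Step 1: Factor n = 85648 = 2^4 · 53 · 101.
Step 2: Check the mod-4 condition on each prime factor: 2 = 2 (special); 53 ≡ 1 (mod 4), exponent 1; 101 ≡ 1 (mod 4), exponent 1.
All primes ≡ 3 (mod 4) appear to even exponent (or don't appear), so by the two-squares theorem n IS expressible as a sum of two squares.
Step 3: Build a representation. Group n = k² · m with k = 4 and m = 53 · 101 = 5353 (a product of primes ≡ 1 (mod 4)); a representation of m scales to one of n via (k·x)² + (k·y)² = k²(x² + y²). Each prime p ≡ 1 (mod 4) is itself a sum of two squares; find a² by testing p − a² for a perfect square:
  53: 53 − 1² = 52, 53 − 2² = 49 = 7² ⇒ 53 = 2² + 7².
  101: 101 − 1² = 100 = 10² ⇒ 101 = 1² + 10².
  Combine using the Brahmagupta–Fibonacci identity (a² + b²)(c² + d²) = (ac − bd)² + (ad + bc)² = (ac + bd)² + (ad − bc)²:
  53 · 101 = 5353: from (2² + 7²)(1² + 10²), take (2·1 − 7·10, 2·10 + 7·1) = (2 − 70, 20 + 7) = (-68, 27); dropping signs (only squares matter) gives (68, 27); check 68² + 27² = 4624 + 729 = 5353 ✓.
  Scale by k = 4: (4·68, 4·27) = (272, 108).
Step 4: Order so x ≤ y and verify: 108² + 272² = 11664 + 73984 = 85648 = n. ✓

n = 85648 = 108² + 272² (one valid representation with x ≤ y).


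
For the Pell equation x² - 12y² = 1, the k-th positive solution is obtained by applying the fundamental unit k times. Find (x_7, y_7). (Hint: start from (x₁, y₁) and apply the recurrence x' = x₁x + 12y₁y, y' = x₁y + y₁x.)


Step 1: Find the fundamental solution (x₁, y₁) of x² - 12y² = 1.
  Expand √12 as a continued fraction. a₀ = ⌊√12⌋ = 3; iterate m_{k+1} = d_k·a_k − m_k, d_{k+1} = (12 − m_{k+1}²)/d_k, a_{k+1} = ⌊(a₀ + m_{k+1})/d_{k+1}⌋ (starting m₀ = 0, d₀ = 1), with convergents p_k = a_k·p_{k-1} + p_{k-2}, q_k = a_k·q_{k-1} + q_{k-2} (p₋₁ = 1, q₋₁ = 0):
  k = 0: a₀ = 3; p₀/q₀ = 3/1; p₀² − 12·q₀² = 9 − 12 = -3.
  k = 1: m = 3, d = 3, a = ⌊(3 + 3)/3⌋ = 2; p/q = (2·3 + 1)/(2·1 + 0) = 7/2; p² − 12·q² = 49 − 48 = 1.
  The first convergent with p² − 12·q² = 1 gives the fundamental solution (x₁, y₁) = (7, 2).
Step 2: Apply the recurrence (x_{n+1}, y_{n+1}) = (x₁x_n + 12y₁y_n, x₁y_n + y₁x_n) repeatedly.
  From (x_1, y_1) = (7, 2): x_2 = 7·7 + 12·2·2 = 97; y_2 = 7·2 + 2·7 = 28.
  From (x_2, y_2) = (97, 28): x_3 = 7·97 + 12·2·28 = 1351; y_3 = 7·28 + 2·97 = 390.
  From (x_3, y_3) = (1351, 390): x_4 = 7·1351 + 12·2·390 = 18817; y_4 = 7·390 + 2·1351 = 5432.
  From (x_4, y_4) = (18817, 5432): x_5 = 7·18817 + 12·2·5432 = 262087; y_5 = 7·5432 + 2·18817 = 75658.
  From (x_5, y_5) = (262087, 75658): x_6 = 7·262087 + 12·2·75658 = 3650401; y_6 = 7·75658 + 2·262087 = 1053780.
  From (x_6, y_6) = (3650401, 1053780): x_7 = 7·3650401 + 12·2·1053780 = 50843527; y_7 = 7·1053780 + 2·3650401 = 14677262.
Step 3: Verify x_7² - 12·y_7² = 2585064237799729 - 2585064237799728 = 1 (should be 1). ✓

(x_1, y_1) = (7, 2); (x_7, y_7) = (50843527, 14677262).


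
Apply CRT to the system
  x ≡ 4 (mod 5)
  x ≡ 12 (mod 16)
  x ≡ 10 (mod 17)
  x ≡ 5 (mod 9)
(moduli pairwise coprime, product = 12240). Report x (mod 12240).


Product of moduli M = 5 · 16 · 17 · 9 = 12240.
Merge one congruence at a time:
  Start: x ≡ 4 (mod 5).
  Combine with x ≡ 12 (mod 16); new modulus lcm = 80.
    Write x = 4 + 5·t and substitute into x ≡ 12 (mod 16): 5·t ≡ 12 − 4 = 8 (mod 16).
    The inverse of 5 mod 16 is 13 (since 5·13 = 65 = 4·16 + 1), so t ≡ 13·8 = 104 ≡ 8 (mod 16).
    Then x = 4 + 5·8 = 44, valid modulo lcm(5, 16) = 80: x ≡ 44 (mod 80).
  Combine with x ≡ 10 (mod 17); new modulus lcm = 1360.
    Write x = 44 + 80·t and substitute into x ≡ 10 (mod 17): 80·t ≡ 10 − 44 = -34 (mod 17).
    Reduce coefficients mod 17: 12·t ≡ 0 (mod 17).
    The inverse of 12 mod 17 is 10 (since 12·10 = 120 = 7·17 + 1), so t ≡ 10·0 = 0 ≡ 0 (mod 17).
    Then x = 44 + 80·0 = 44, valid modulo lcm(80, 17) = 1360: x ≡ 44 (mod 1360).
  Combine with x ≡ 5 (mod 9); new modulus lcm = 12240.
    Write x = 44 + 1360·t and substitute into x ≡ 5 (mod 9): 1360·t ≡ 5 − 44 = -39 (mod 9).
    Reduce coefficients mod 9: 1·t ≡ 6 (mod 9).
    So t ≡ 6 (mod 9).
    Then x = 44 + 1360·6 = 8204, valid modulo lcm(1360, 9) = 12240: x ≡ 8204 (mod 12240).
Verify against each original: 8204 mod 5 = 4, 8204 mod 16 = 12, 8204 mod 17 = 10, 8204 mod 9 = 5.

x ≡ 8204 (mod 12240).


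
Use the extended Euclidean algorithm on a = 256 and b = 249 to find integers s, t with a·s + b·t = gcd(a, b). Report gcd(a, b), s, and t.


Euclidean algorithm on (256, 249) — divide until remainder is 0:
  256 = 1 · 249 + 7
  249 = 35 · 7 + 4
  7 = 1 · 4 + 3
  4 = 1 · 3 + 1
  3 = 3 · 1 + 0
gcd(256, 249) = 1.
Track Bezout coefficients alongside the remainders: start with r₀ = 256 = a·1 + b·0 (s = 1, t = 0) and r₁ = 249 = a·0 + b·1 (s = 0, t = 1); each new remainder r_{k+1} = r_{k-1} − q_k·r_k inherits s_{k+1} = s_{k-1} − q_k·s_k, t_{k+1} = t_{k-1} − q_k·t_k, so r_k = a·s_k + b·t_k at every step:
  q = 1: r = 7, s = 1 − 1·0 = 1, t = 0 − 1·1 = -1  (check: 256·1 + 249·(-1) = 7)
  q = 35: r = 4, s = 0 − 35·1 = -35, t = 1 − 35·(-1) = 36  (check: 256·(-35) + 249·36 = 4)
  q = 1: r = 3, s = 1 − 1·(-35) = 36, t = -1 − 1·36 = -37  (check: 256·36 + 249·(-37) = 3)
  q = 1: r = 1, s = -35 − 1·36 = -71, t = 36 − 1·(-37) = 73  (check: 256·(-71) + 249·73 = 1)
The row with r = 1 (the gcd) gives the Bezout coefficients s = -71, t = 73.
Result: 256 · (-71) + 249 · (73) = 1.

gcd(256, 249) = 1; s = -71, t = 73 (check: 256·(-71) + 249·73 = 1).


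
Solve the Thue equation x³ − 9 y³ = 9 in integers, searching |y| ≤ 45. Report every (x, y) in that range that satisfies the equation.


The equation is x³ - 9y³ = 9. For fixed y, x³ = 9·y³ + 9, so a solution requires the RHS to be a perfect cube.
Strategy: iterate y from -45 to 45, compute RHS = 9·y³ + 9, and check whether it is a (positive or negative) perfect cube.
Check small values of y:
  y = 0: RHS = 9 is not a perfect cube.
  y = 1: RHS = 18 is not a perfect cube.
  y = -1: RHS = 0 = (0)³ ⇒ x = 0 works.
  y = 2: RHS = 81 is not a perfect cube.
  y = -2: RHS = -63 is not a perfect cube.
  y = 3: RHS = 252 is not a perfect cube.
  y = -3: RHS = -234 is not a perfect cube.
Continuing the search up to |y| = 45 finds no further solutions beyond those listed.
Collected solutions: (0, -1).

Solutions (with |y| ≤ 45): (0, -1).


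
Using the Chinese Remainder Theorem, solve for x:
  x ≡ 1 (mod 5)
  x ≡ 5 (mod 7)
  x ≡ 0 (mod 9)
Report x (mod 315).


Moduli 5, 7, 9 are pairwise coprime; by CRT there is a unique solution modulo M = 5 · 7 · 9 = 315.
Solve pairwise, accumulating the modulus:
  Start with x ≡ 1 (mod 5).
  Combine with x ≡ 5 (mod 7): since gcd(5, 7) = 1, we get a unique residue mod 35.
    Write x = 1 + 5·t and substitute into x ≡ 5 (mod 7): 5·t ≡ 5 − 1 = 4 (mod 7).
    The inverse of 5 mod 7 is 3 (since 5·3 = 15 = 2·7 + 1), so t ≡ 3·4 = 12 ≡ 5 (mod 7).
    Then x = 1 + 5·5 = 26, valid modulo lcm(5, 7) = 35: x ≡ 26 (mod 35).
  Combine with x ≡ 0 (mod 9): since gcd(35, 9) = 1, we get a unique residue mod 315.
    Write x = 26 + 35·t and substitute into x ≡ 0 (mod 9): 35·t ≡ 0 − 26 = -26 (mod 9).
    Reduce coefficients mod 9: 8·t ≡ 1 (mod 9).
    The inverse of 8 mod 9 is 8 (since 8·8 = 64 = 7·9 + 1), so t ≡ 8·1 = 8 ≡ 8 (mod 9).
    Then x = 26 + 35·8 = 306, valid modulo lcm(35, 9) = 315: x ≡ 306 (mod 315).
Verify: 306 mod 5 = 1 ✓, 306 mod 7 = 5 ✓, 306 mod 9 = 0 ✓.

x ≡ 306 (mod 315).


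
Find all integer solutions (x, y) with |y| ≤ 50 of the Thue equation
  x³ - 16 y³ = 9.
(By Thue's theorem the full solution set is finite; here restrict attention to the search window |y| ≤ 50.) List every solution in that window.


The equation is x³ - 16y³ = 9. For fixed y, x³ = 16·y³ + 9, so a solution requires the RHS to be a perfect cube.
Strategy: iterate y from -50 to 50, compute RHS = 16·y³ + 9, and check whether it is a (positive or negative) perfect cube.
Check small values of y:
  y = 0: RHS = 9 is not a perfect cube.
  y = 1: RHS = 25 is not a perfect cube.
  y = -1: RHS = -7 is not a perfect cube.
  y = 2: RHS = 137 is not a perfect cube.
  y = -2: RHS = -119 is not a perfect cube.
  y = 3: RHS = 441 is not a perfect cube.
  y = -3: RHS = -423 is not a perfect cube.
Continuing the search up to |y| = 50 finds no solutions either.
No (x, y) in the scanned range satisfies the equation.

No integer solutions with |y| ≤ 50.


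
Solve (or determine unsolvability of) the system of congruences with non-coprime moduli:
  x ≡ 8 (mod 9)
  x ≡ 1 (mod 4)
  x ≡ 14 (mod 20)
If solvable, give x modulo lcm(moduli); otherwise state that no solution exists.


Moduli 9, 4, 20 are not pairwise coprime, so CRT works modulo lcm(m_i) when all pairwise compatibility conditions hold.
Pairwise compatibility: gcd(m_i, m_j) must divide a_i - a_j for every pair.
Merge one congruence at a time:
  Start: x ≡ 8 (mod 9).
  Combine with x ≡ 1 (mod 4): gcd(9, 4) = 1; 1 - 8 = -7, which IS divisible by 1, so compatible.
    Write x = 8 + 9·t and substitute into x ≡ 1 (mod 4): 9·t ≡ 1 − 8 = -7 (mod 4).
    Reduce coefficients mod 4: 1·t ≡ 1 (mod 4).
    So t ≡ 1 (mod 4).
    Then x = 8 + 9·1 = 17, valid modulo lcm(9, 4) = 36: x ≡ 17 (mod 36).
  Combine with x ≡ 14 (mod 20): gcd(36, 20) = 4, and 14 - 17 = -3 is NOT divisible by 4.
    ⇒ system is inconsistent (no integer solution).

No solution (the system is inconsistent).


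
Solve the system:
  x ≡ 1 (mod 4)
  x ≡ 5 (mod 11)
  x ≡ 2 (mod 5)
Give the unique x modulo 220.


Moduli 4, 11, 5 are pairwise coprime; by CRT there is a unique solution modulo M = 4 · 11 · 5 = 220.
Solve pairwise, accumulating the modulus:
  Start with x ≡ 1 (mod 4).
  Combine with x ≡ 5 (mod 11): since gcd(4, 11) = 1, we get a unique residue mod 44.
    Write x = 1 + 4·t and substitute into x ≡ 5 (mod 11): 4·t ≡ 5 − 1 = 4 (mod 11).
    The inverse of 4 mod 11 is 3 (since 4·3 = 12 = 1·11 + 1), so t ≡ 3·4 = 12 ≡ 1 (mod 11).
    Then x = 1 + 4·1 = 5, valid modulo lcm(4, 11) = 44: x ≡ 5 (mod 44).
  Combine with x ≡ 2 (mod 5): since gcd(44, 5) = 1, we get a unique residue mod 220.
    Write x = 5 + 44·t and substitute into x ≡ 2 (mod 5): 44·t ≡ 2 − 5 = -3 (mod 5).
    Reduce coefficients mod 5: 4·t ≡ 2 (mod 5).
    The inverse of 4 mod 5 is 4 (since 4·4 = 16 = 3·5 + 1), so t ≡ 4·2 = 8 ≡ 3 (mod 5).
    Then x = 5 + 44·3 = 137, valid modulo lcm(44, 5) = 220: x ≡ 137 (mod 220).
Verify: 137 mod 4 = 1 ✓, 137 mod 11 = 5 ✓, 137 mod 5 = 2 ✓.

x ≡ 137 (mod 220).


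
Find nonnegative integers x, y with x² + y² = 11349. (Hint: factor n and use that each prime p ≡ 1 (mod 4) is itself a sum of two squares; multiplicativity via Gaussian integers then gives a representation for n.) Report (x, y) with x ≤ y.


Step 1: Factor n = 11349 = 3^2 · 13 · 97.
Step 2: Check the mod-4 condition on each prime factor: 3 ≡ 3 (mod 4), exponent 2 (must be even); 13 ≡ 1 (mod 4), exponent 1; 97 ≡ 1 (mod 4), exponent 1.
All primes ≡ 3 (mod 4) appear to even exponent (or don't appear), so by the two-squares theorem n IS expressible as a sum of two squares.
Step 3: Build a representation. Group n = k² · m with k = 3 and m = 13 · 97 = 1261 (a product of primes ≡ 1 (mod 4)); a representation of m scales to one of n via (k·x)² + (k·y)² = k²(x² + y²). Each prime p ≡ 1 (mod 4) is itself a sum of two squares; find a² by testing p − a² for a perfect square:
  13: 13 − 1² = 12, 13 − 2² = 9 = 3² ⇒ 13 = 2² + 3².
  97: 97 − 1² = 96, 97 − 2² = 93, 97 − 3² = 88, 97 − 4² = 81 = 9² ⇒ 97 = 4² + 9².
  Combine using the Brahmagupta–Fibonacci identity (a² + b²)(c² + d²) = (ac − bd)² + (ad + bc)² = (ac + bd)² + (ad − bc)²:
  13 · 97 = 1261: from (2² + 3²)(4² + 9²), take (2·4 − 3·9, 2·9 + 3·4) = (8 − 27, 18 + 12) = (-19, 30); dropping signs (only squares matter) gives (19, 30); check 19² + 30² = 361 + 900 = 1261 ✓.
  Scale by k = 3: (3·19, 3·30) = (57, 90).
Step 4: Order so x ≤ y and verify: 57² + 90² = 3249 + 8100 = 11349 = n. ✓

n = 11349 = 57² + 90² (one valid representation with x ≤ y).


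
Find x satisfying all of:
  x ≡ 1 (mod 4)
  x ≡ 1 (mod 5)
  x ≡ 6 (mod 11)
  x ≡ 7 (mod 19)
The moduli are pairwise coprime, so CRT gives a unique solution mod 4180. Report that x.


Product of moduli M = 4 · 5 · 11 · 19 = 4180.
Merge one congruence at a time:
  Start: x ≡ 1 (mod 4).
  Combine with x ≡ 1 (mod 5); new modulus lcm = 20.
    Write x = 1 + 4·t and substitute into x ≡ 1 (mod 5): 4·t ≡ 1 − 1 = 0 (mod 5).
    The inverse of 4 mod 5 is 4 (since 4·4 = 16 = 3·5 + 1), so t ≡ 4·0 = 0 ≡ 0 (mod 5).
    Then x = 1 + 4·0 = 1, valid modulo lcm(4, 5) = 20: x ≡ 1 (mod 20).
  Combine with x ≡ 6 (mod 11); new modulus lcm = 220.
    Write x = 1 + 20·t and substitute into x ≡ 6 (mod 11): 20·t ≡ 6 − 1 = 5 (mod 11).
    Reduce coefficients mod 11: 9·t ≡ 5 (mod 11).
    The inverse of 9 mod 11 is 5 (since 9·5 = 45 = 4·11 + 1), so t ≡ 5·5 = 25 ≡ 3 (mod 11).
    Then x = 1 + 20·3 = 61, valid modulo lcm(20, 11) = 220: x ≡ 61 (mod 220).
  Combine with x ≡ 7 (mod 19); new modulus lcm = 4180.
    Write x = 61 + 220·t and substitute into x ≡ 7 (mod 19): 220·t ≡ 7 − 61 = -54 (mod 19).
    Reduce coefficients mod 19: 11·t ≡ 3 (mod 19).
    The inverse of 11 mod 19 is 7 (since 11·7 = 77 = 4·19 + 1), so t ≡ 7·3 = 21 ≡ 2 (mod 19).
    Then x = 61 + 220·2 = 501, valid modulo lcm(220, 19) = 4180: x ≡ 501 (mod 4180).
Verify against each original: 501 mod 4 = 1, 501 mod 5 = 1, 501 mod 11 = 6, 501 mod 19 = 7.

x ≡ 501 (mod 4180).
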